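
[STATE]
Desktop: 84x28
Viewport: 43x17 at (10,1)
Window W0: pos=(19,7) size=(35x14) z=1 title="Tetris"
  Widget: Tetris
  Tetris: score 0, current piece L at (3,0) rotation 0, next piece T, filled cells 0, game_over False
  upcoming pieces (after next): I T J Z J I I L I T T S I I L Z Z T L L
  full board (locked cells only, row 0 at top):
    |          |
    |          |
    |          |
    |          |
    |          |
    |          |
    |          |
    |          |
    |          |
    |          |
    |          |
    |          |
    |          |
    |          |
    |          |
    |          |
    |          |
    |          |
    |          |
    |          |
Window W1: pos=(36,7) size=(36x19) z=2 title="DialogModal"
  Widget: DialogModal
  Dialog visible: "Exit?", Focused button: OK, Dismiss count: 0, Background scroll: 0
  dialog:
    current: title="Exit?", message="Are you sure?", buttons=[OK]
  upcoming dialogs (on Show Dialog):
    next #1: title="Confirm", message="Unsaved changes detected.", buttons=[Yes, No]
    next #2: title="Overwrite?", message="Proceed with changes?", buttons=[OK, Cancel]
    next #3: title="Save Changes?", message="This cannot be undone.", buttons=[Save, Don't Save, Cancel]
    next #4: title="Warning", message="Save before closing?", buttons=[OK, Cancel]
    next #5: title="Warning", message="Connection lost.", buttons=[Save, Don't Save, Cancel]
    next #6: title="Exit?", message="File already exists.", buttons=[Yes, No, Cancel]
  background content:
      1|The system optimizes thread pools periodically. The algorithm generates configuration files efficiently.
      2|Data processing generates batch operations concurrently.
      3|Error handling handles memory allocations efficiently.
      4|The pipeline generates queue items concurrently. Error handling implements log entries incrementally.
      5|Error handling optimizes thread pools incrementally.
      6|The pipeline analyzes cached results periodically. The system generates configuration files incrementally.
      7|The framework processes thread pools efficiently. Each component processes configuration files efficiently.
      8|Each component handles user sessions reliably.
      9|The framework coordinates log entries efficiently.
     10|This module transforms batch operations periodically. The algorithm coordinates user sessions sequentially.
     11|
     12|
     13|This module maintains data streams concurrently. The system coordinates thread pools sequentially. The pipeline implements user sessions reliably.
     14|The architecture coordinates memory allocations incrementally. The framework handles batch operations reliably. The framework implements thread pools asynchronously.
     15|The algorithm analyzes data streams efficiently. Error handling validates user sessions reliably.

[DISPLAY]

                                           
                                           
                                           
                                           
                                           
                                           
         ┏━━━━━━━━━━━━━━━━┏━━━━━━━━━━━━━━━━
         ┃ Tetris         ┃ DialogModal    
         ┠────────────────┠────────────────
         ┃          │Next:┃The system optim
         ┃          │ ▒   ┃Data processing 
         ┃          │▒▒▒  ┃Error handling h
         ┃          │     ┃The pipeline gen
         ┃          │     ┃Error handling o
         ┃          │     ┃The pipe┌───────
         ┃          │Score┃The fram│     Ex
         ┃          │0    ┃Each com│ Are yo


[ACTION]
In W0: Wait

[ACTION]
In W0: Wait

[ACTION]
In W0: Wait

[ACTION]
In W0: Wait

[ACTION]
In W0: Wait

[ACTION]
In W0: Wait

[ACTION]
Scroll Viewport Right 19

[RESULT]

                                           
                                           
                                           
                                           
                                           
                                           
━━━━━━━┏━━━━━━━━━━━━━━━━━━━━━━━━━━━━━━━━━━┓
       ┃ DialogModal                      ┃
───────┠──────────────────────────────────┨
 │Next:┃The system optimizes thread pools ┃
 │ ▒   ┃Data processing generates batch op┃
 │▒▒▒  ┃Error handling handles memory allo┃
 │     ┃The pipeline generates queue items┃
 │     ┃Error handling optimizes thread po┃
 │     ┃The pipe┌───────────────┐hed resul┃
 │Score┃The fram│     Exit?     │hread poo┃
 │0    ┃Each com│ Are you sure? │er sessio┃


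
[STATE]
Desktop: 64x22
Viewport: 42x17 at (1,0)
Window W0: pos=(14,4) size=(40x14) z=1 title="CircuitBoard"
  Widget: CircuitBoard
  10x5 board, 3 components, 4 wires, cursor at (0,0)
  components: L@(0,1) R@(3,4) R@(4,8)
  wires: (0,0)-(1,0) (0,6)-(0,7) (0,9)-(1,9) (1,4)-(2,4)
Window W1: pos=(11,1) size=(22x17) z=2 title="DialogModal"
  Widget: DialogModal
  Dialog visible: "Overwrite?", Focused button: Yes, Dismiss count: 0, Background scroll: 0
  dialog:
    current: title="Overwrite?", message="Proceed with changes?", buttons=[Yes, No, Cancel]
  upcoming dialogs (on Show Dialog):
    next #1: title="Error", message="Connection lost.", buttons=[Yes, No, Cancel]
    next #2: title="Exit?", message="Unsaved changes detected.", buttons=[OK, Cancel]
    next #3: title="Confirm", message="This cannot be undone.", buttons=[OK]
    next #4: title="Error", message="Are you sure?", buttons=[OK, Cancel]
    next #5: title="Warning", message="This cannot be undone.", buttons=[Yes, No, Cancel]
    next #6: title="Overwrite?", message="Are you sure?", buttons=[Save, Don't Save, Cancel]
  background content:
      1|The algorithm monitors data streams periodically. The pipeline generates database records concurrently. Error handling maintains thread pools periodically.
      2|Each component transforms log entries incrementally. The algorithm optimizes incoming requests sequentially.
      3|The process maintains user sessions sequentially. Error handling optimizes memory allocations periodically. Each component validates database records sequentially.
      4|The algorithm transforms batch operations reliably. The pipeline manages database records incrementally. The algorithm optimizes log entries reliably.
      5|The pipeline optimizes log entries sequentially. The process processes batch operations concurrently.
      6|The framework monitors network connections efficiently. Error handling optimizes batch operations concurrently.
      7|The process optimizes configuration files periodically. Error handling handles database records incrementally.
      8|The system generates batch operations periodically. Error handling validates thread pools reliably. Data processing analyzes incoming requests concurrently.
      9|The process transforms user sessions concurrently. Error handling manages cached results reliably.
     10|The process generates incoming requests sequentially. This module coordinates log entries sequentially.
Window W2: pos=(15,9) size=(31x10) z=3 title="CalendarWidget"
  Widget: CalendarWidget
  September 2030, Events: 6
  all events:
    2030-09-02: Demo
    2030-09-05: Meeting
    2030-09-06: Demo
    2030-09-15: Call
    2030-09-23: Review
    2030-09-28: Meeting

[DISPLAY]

                                          
          ┏━━━━━━━━━━━━━━━━━━━━┓          
          ┃ DialogModal        ┃          
          ┠────────────────────┨          
          ┃The algorithm monito┃━━━━━━━━━━
          ┃Each component trans┃          
          ┃The process maintain┃──────────
          ┃The algorithm transf┃ 8 9      
          ┃Th┌──────────────┐iz┃          
          ┃Th│┏━━━━━━━━━━━━━━━━━━━━━━━━━━━
          ┃Th│┃ CalendarWidget            
          ┃Th│┠───────────────────────────
          ┃Th└┃        September 2030     
          ┃The┃Mo Tu We Th Fr Sa Su       
          ┃   ┃                   1       
          ┃   ┃ 2*  3  4  5*  6*  7  8    
          ┃   ┃ 9 10 11 12 13 14 15*      


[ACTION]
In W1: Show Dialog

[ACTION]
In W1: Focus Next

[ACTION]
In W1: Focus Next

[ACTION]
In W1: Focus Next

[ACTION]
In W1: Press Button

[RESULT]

                                          
          ┏━━━━━━━━━━━━━━━━━━━━┓          
          ┃ DialogModal        ┃          
          ┠────────────────────┨          
          ┃The algorithm monito┃━━━━━━━━━━
          ┃Each component trans┃          
          ┃The process maintain┃──────────
          ┃The algorithm transf┃ 8 9      
          ┃The pipeline optimiz┃          
          ┃The┏━━━━━━━━━━━━━━━━━━━━━━━━━━━
          ┃The┃ CalendarWidget            
          ┃The┠───────────────────────────
          ┃The┃        September 2030     
          ┃The┃Mo Tu We Th Fr Sa Su       
          ┃   ┃                   1       
          ┃   ┃ 2*  3  4  5*  6*  7  8    
          ┃   ┃ 9 10 11 12 13 14 15*      


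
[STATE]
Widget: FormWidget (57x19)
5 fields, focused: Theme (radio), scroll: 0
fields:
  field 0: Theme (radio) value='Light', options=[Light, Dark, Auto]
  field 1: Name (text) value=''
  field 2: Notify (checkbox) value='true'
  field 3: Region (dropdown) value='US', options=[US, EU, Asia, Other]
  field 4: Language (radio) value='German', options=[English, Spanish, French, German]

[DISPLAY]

> Theme:      (●) Light  ( ) Dark  ( ) Auto              
  Name:       [                                         ]
  Notify:     [x]                                        
  Region:     [US                                      ▼]
  Language:   ( ) English  ( ) Spanish  ( ) French  (●) G
                                                         
                                                         
                                                         
                                                         
                                                         
                                                         
                                                         
                                                         
                                                         
                                                         
                                                         
                                                         
                                                         
                                                         


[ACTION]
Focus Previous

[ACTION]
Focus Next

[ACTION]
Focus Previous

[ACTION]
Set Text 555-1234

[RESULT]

  Theme:      (●) Light  ( ) Dark  ( ) Auto              
  Name:       [                                         ]
  Notify:     [x]                                        
  Region:     [US                                      ▼]
> Language:   ( ) English  ( ) Spanish  ( ) French  (●) G
                                                         
                                                         
                                                         
                                                         
                                                         
                                                         
                                                         
                                                         
                                                         
                                                         
                                                         
                                                         
                                                         
                                                         


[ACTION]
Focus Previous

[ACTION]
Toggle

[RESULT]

  Theme:      (●) Light  ( ) Dark  ( ) Auto              
  Name:       [                                         ]
  Notify:     [x]                                        
> Region:     [US                                      ▼]
  Language:   ( ) English  ( ) Spanish  ( ) French  (●) G
                                                         
                                                         
                                                         
                                                         
                                                         
                                                         
                                                         
                                                         
                                                         
                                                         
                                                         
                                                         
                                                         
                                                         


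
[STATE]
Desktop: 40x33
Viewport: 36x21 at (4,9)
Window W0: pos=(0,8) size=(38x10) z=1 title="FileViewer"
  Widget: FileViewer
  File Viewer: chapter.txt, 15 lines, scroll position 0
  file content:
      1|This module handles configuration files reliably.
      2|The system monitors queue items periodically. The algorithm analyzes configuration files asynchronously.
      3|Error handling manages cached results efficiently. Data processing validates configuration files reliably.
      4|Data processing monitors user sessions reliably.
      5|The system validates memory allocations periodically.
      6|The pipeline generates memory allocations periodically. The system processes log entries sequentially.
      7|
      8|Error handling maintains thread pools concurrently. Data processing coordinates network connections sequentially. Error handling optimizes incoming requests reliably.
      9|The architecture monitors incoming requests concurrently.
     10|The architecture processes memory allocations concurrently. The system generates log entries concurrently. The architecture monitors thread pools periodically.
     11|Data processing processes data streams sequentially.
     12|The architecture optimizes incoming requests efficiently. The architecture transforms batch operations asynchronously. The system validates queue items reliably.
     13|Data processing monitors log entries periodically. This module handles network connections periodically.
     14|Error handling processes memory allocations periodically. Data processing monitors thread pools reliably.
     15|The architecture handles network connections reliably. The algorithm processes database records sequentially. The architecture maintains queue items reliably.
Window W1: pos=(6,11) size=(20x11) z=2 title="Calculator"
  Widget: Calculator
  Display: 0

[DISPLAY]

leViewer                         ┃  
─────────────────────────────────┨  
s ┏━━━━━━━━━━━━━━━━━━┓guration f▲┃  
 s┃ Calculator       ┃ items per█┃  
or┠──────────────────┨ched resul░┃  
a ┃                 0┃user sessi░┃  
 s┃┌───┬───┬───┬───┐ ┃ry allocat░┃  
 p┃│ 7 │ 8 │ 9 │ ÷ │ ┃mory alloc▼┃  
━━┃├───┼───┼───┼───┤ ┃━━━━━━━━━━━┛  
  ┃│ 4 │ 5 │ 6 │ × │ ┃              
  ┃├───┼───┼───┼───┤ ┃              
  ┃│ 1 │ 2 │ 3 │ - │ ┃              
  ┗━━━━━━━━━━━━━━━━━━┛              
                                    
                                    
                                    
                                    
                                    
                                    
                                    
                                    


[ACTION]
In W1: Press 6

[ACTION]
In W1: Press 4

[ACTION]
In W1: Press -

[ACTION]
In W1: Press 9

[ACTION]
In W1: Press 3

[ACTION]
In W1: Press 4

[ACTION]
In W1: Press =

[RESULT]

leViewer                         ┃  
─────────────────────────────────┨  
s ┏━━━━━━━━━━━━━━━━━━┓guration f▲┃  
 s┃ Calculator       ┃ items per█┃  
or┠──────────────────┨ched resul░┃  
a ┃              -870┃user sessi░┃  
 s┃┌───┬───┬───┬───┐ ┃ry allocat░┃  
 p┃│ 7 │ 8 │ 9 │ ÷ │ ┃mory alloc▼┃  
━━┃├───┼───┼───┼───┤ ┃━━━━━━━━━━━┛  
  ┃│ 4 │ 5 │ 6 │ × │ ┃              
  ┃├───┼───┼───┼───┤ ┃              
  ┃│ 1 │ 2 │ 3 │ - │ ┃              
  ┗━━━━━━━━━━━━━━━━━━┛              
                                    
                                    
                                    
                                    
                                    
                                    
                                    
                                    


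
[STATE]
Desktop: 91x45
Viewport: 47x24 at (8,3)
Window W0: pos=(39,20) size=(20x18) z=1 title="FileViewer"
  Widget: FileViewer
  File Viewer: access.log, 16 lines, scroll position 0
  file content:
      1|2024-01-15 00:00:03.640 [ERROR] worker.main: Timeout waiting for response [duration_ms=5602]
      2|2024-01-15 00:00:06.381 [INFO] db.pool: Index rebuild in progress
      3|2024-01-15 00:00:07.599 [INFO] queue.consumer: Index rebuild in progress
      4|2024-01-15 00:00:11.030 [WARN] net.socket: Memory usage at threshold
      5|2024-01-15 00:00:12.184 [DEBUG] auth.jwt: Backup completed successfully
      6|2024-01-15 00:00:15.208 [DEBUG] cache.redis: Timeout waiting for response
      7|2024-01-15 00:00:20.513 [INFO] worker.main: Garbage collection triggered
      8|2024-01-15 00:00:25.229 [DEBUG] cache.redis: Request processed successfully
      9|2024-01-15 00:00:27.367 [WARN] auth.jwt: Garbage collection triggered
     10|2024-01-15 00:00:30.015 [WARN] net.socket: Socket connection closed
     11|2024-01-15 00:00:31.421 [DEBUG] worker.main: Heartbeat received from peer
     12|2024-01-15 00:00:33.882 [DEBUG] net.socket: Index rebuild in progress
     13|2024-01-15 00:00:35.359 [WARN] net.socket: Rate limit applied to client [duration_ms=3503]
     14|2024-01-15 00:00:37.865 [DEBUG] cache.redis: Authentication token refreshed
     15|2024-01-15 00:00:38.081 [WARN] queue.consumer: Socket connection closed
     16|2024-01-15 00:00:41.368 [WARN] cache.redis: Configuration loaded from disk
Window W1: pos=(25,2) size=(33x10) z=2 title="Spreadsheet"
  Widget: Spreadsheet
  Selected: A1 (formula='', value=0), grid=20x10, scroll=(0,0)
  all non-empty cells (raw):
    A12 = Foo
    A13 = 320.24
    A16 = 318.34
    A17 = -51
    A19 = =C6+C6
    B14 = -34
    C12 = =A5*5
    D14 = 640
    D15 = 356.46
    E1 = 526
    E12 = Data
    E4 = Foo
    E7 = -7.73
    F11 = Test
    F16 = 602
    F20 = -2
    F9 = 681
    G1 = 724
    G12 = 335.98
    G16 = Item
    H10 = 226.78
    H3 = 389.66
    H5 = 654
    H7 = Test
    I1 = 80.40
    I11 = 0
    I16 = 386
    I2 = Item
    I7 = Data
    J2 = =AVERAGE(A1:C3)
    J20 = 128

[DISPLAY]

                 ┃ Spreadsheet                 
                 ┠─────────────────────────────
                 ┃A1:                          
                 ┃       A       B       C     
                 ┃-----------------------------
                 ┃  1      [0]       0       0 
                 ┃  2        0       0       0 
                 ┃  3        0       0       0 
                 ┗━━━━━━━━━━━━━━━━━━━━━━━━━━━━━
                                               
                                               
                                               
                                               
                                               
                                               
                                               
                                               
                               ┏━━━━━━━━━━━━━━━
                               ┃ FileViewer    
                               ┠───────────────
                               ┃2024-01-15 00:0
                               ┃2024-01-15 00:0
                               ┃2024-01-15 00:0
                               ┃2024-01-15 00:0


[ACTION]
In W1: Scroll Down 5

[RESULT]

                 ┃ Spreadsheet                 
                 ┠─────────────────────────────
                 ┃A1:                          
                 ┃       A       B       C     
                 ┃-----------------------------
                 ┃  6        0       0       0 
                 ┃  7        0       0       0 
                 ┃  8        0       0       0 
                 ┗━━━━━━━━━━━━━━━━━━━━━━━━━━━━━
                                               
                                               
                                               
                                               
                                               
                                               
                                               
                                               
                               ┏━━━━━━━━━━━━━━━
                               ┃ FileViewer    
                               ┠───────────────
                               ┃2024-01-15 00:0
                               ┃2024-01-15 00:0
                               ┃2024-01-15 00:0
                               ┃2024-01-15 00:0


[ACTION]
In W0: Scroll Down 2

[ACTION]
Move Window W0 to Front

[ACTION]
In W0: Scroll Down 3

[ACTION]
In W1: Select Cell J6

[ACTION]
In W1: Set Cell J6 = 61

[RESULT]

                 ┃ Spreadsheet                 
                 ┠─────────────────────────────
                 ┃J6: 61                       
                 ┃       A       B       C     
                 ┃-----------------------------
                 ┃  6        0       0       0 
                 ┃  7        0       0       0 
                 ┃  8        0       0       0 
                 ┗━━━━━━━━━━━━━━━━━━━━━━━━━━━━━
                                               
                                               
                                               
                                               
                                               
                                               
                                               
                                               
                               ┏━━━━━━━━━━━━━━━
                               ┃ FileViewer    
                               ┠───────────────
                               ┃2024-01-15 00:0
                               ┃2024-01-15 00:0
                               ┃2024-01-15 00:0
                               ┃2024-01-15 00:0


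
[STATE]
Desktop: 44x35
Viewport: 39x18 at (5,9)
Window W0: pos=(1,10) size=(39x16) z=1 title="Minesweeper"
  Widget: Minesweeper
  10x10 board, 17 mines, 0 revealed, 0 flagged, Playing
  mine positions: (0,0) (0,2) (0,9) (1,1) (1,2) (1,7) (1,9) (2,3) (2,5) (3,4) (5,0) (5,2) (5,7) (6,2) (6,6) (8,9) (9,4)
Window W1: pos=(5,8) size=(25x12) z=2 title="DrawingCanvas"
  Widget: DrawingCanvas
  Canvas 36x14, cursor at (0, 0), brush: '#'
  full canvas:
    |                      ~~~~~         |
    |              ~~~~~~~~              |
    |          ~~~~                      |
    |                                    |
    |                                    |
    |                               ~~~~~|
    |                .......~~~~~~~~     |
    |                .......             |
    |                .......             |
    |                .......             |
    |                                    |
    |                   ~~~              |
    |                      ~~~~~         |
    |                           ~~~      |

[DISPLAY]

┃ DrawingCanvas         ┃              
┠───────────────────────┨━━━━━━━━━┓    
┃+                     ~┃         ┃    
┃              ~~~~~~~~ ┃─────────┨    
┃          ~~~~         ┃         ┃    
┃                       ┃         ┃    
┃                       ┃         ┃    
┃                       ┃         ┃    
┃                .......┃         ┃    
┃                .......┃         ┃    
┗━━━━━━━━━━━━━━━━━━━━━━━┛         ┃    
■■■■■■■                           ┃    
■■■■■■■                           ┃    
■■■■■■■                           ┃    
                                  ┃    
                                  ┃    
━━━━━━━━━━━━━━━━━━━━━━━━━━━━━━━━━━┛    
                                       


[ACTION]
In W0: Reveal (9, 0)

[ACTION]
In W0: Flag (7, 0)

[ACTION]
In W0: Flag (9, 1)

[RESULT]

┃ DrawingCanvas         ┃              
┠───────────────────────┨━━━━━━━━━┓    
┃+                     ~┃         ┃    
┃              ~~~~~~~~ ┃─────────┨    
┃          ~~~~         ┃         ┃    
┃                       ┃         ┃    
┃                       ┃         ┃    
┃                       ┃         ┃    
┃                .......┃         ┃    
┃                .......┃         ┃    
┗━━━━━━━━━━━━━━━━━━━━━━━┛         ┃    
1■■■■■■                           ┃    
1■■■■■■                           ┃    
1■■■■■■                           ┃    
                                  ┃    
                                  ┃    
━━━━━━━━━━━━━━━━━━━━━━━━━━━━━━━━━━┛    
                                       


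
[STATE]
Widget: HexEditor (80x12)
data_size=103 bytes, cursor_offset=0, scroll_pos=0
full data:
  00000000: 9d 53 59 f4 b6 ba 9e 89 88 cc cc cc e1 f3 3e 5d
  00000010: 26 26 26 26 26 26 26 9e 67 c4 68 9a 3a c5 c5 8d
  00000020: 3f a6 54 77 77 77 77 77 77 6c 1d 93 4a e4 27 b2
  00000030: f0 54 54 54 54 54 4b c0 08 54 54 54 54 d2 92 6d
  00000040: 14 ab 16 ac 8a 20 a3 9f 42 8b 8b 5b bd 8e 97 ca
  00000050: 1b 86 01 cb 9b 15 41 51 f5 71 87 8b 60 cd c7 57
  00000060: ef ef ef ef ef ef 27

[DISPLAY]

00000000  9D 53 59 f4 b6 ba 9e 89  88 cc cc cc e1 f3 3e 5d  |.SY...........>]|  
00000010  26 26 26 26 26 26 26 9e  67 c4 68 9a 3a c5 c5 8d  |&&&&&&&.g.h.:...|  
00000020  3f a6 54 77 77 77 77 77  77 6c 1d 93 4a e4 27 b2  |?.Twwwwwwl..J.'.|  
00000030  f0 54 54 54 54 54 4b c0  08 54 54 54 54 d2 92 6d  |.TTTTTK..TTTT..m|  
00000040  14 ab 16 ac 8a 20 a3 9f  42 8b 8b 5b bd 8e 97 ca  |..... ..B..[....|  
00000050  1b 86 01 cb 9b 15 41 51  f5 71 87 8b 60 cd c7 57  |......AQ.q..`..W|  
00000060  ef ef ef ef ef ef 27                              |......'         |  
                                                                                
                                                                                
                                                                                
                                                                                
                                                                                


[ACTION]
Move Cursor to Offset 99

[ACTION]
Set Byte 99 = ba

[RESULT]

00000000  9d 53 59 f4 b6 ba 9e 89  88 cc cc cc e1 f3 3e 5d  |.SY...........>]|  
00000010  26 26 26 26 26 26 26 9e  67 c4 68 9a 3a c5 c5 8d  |&&&&&&&.g.h.:...|  
00000020  3f a6 54 77 77 77 77 77  77 6c 1d 93 4a e4 27 b2  |?.Twwwwwwl..J.'.|  
00000030  f0 54 54 54 54 54 4b c0  08 54 54 54 54 d2 92 6d  |.TTTTTK..TTTT..m|  
00000040  14 ab 16 ac 8a 20 a3 9f  42 8b 8b 5b bd 8e 97 ca  |..... ..B..[....|  
00000050  1b 86 01 cb 9b 15 41 51  f5 71 87 8b 60 cd c7 57  |......AQ.q..`..W|  
00000060  ef ef ef BA ef ef 27                              |......'         |  
                                                                                
                                                                                
                                                                                
                                                                                
                                                                                


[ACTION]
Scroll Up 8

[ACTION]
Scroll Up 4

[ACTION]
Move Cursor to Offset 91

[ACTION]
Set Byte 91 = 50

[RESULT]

00000000  9d 53 59 f4 b6 ba 9e 89  88 cc cc cc e1 f3 3e 5d  |.SY...........>]|  
00000010  26 26 26 26 26 26 26 9e  67 c4 68 9a 3a c5 c5 8d  |&&&&&&&.g.h.:...|  
00000020  3f a6 54 77 77 77 77 77  77 6c 1d 93 4a e4 27 b2  |?.Twwwwwwl..J.'.|  
00000030  f0 54 54 54 54 54 4b c0  08 54 54 54 54 d2 92 6d  |.TTTTTK..TTTT..m|  
00000040  14 ab 16 ac 8a 20 a3 9f  42 8b 8b 5b bd 8e 97 ca  |..... ..B..[....|  
00000050  1b 86 01 cb 9b 15 41 51  f5 71 87 50 60 cd c7 57  |......AQ.q.P`..W|  
00000060  ef ef ef ba ef ef 27                              |......'         |  
                                                                                
                                                                                
                                                                                
                                                                                
                                                                                


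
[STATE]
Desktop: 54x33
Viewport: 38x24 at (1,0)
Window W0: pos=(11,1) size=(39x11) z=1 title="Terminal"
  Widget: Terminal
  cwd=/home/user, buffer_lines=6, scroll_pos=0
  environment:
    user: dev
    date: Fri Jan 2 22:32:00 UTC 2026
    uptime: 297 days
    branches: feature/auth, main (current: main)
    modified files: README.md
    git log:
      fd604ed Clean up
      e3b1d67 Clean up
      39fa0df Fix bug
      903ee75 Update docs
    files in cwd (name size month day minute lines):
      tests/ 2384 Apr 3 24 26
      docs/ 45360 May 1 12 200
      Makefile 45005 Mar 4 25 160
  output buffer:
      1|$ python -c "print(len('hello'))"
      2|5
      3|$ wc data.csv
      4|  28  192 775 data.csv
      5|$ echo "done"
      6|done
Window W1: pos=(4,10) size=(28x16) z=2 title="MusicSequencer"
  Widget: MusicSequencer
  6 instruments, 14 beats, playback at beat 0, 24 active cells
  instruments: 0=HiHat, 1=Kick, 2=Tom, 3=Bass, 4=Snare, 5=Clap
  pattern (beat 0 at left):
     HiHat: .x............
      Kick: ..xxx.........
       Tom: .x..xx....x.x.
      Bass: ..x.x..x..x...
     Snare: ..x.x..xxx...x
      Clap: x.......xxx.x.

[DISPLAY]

                                      
          ┏━━━━━━━━━━━━━━━━━━━━━━━━━━━
          ┃ Terminal                  
          ┠───────────────────────────
          ┃$ python -c "print(len('hel
          ┃5                          
          ┃$ wc data.csv              
          ┃  28  192 775 data.csv     
          ┃$ echo "done"              
          ┃done                       
   ┏━━━━━━━━━━━━━━━━━━━━━━━━━━┓       
   ┃ MusicSequencer           ┃━━━━━━━
   ┠──────────────────────────┨       
   ┃      ▼1234567890123      ┃       
   ┃ HiHat·█············      ┃       
   ┃  Kick··███·········      ┃       
   ┃   Tom·█··██····█·█·      ┃       
   ┃  Bass··█·█··█··█···      ┃       
   ┃ Snare··█·█··███···█      ┃       
   ┃  Clap█·······███·█·      ┃       
   ┃                          ┃       
   ┃                          ┃       
   ┃                          ┃       
   ┃                          ┃       


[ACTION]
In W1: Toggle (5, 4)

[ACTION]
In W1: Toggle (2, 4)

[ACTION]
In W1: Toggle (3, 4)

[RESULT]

                                      
          ┏━━━━━━━━━━━━━━━━━━━━━━━━━━━
          ┃ Terminal                  
          ┠───────────────────────────
          ┃$ python -c "print(len('hel
          ┃5                          
          ┃$ wc data.csv              
          ┃  28  192 775 data.csv     
          ┃$ echo "done"              
          ┃done                       
   ┏━━━━━━━━━━━━━━━━━━━━━━━━━━┓       
   ┃ MusicSequencer           ┃━━━━━━━
   ┠──────────────────────────┨       
   ┃      ▼1234567890123      ┃       
   ┃ HiHat·█············      ┃       
   ┃  Kick··███·········      ┃       
   ┃   Tom·█···█····█·█·      ┃       
   ┃  Bass··█····█··█···      ┃       
   ┃ Snare··█·█··███···█      ┃       
   ┃  Clap█···█···███·█·      ┃       
   ┃                          ┃       
   ┃                          ┃       
   ┃                          ┃       
   ┃                          ┃       


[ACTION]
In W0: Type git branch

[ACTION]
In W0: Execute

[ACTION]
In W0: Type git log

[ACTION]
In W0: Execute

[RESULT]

                                      
          ┏━━━━━━━━━━━━━━━━━━━━━━━━━━━
          ┃ Terminal                  
          ┠───────────────────────────
          ┃* main                     
          ┃$ git log                  
          ┃fd604ed Clean up           
          ┃e3b1d67 Clean up           
          ┃39fa0df Fix bug            
          ┃903ee75 Update docs        
   ┏━━━━━━━━━━━━━━━━━━━━━━━━━━┓       
   ┃ MusicSequencer           ┃━━━━━━━
   ┠──────────────────────────┨       
   ┃      ▼1234567890123      ┃       
   ┃ HiHat·█············      ┃       
   ┃  Kick··███·········      ┃       
   ┃   Tom·█···█····█·█·      ┃       
   ┃  Bass··█····█··█···      ┃       
   ┃ Snare··█·█··███···█      ┃       
   ┃  Clap█···█···███·█·      ┃       
   ┃                          ┃       
   ┃                          ┃       
   ┃                          ┃       
   ┃                          ┃       


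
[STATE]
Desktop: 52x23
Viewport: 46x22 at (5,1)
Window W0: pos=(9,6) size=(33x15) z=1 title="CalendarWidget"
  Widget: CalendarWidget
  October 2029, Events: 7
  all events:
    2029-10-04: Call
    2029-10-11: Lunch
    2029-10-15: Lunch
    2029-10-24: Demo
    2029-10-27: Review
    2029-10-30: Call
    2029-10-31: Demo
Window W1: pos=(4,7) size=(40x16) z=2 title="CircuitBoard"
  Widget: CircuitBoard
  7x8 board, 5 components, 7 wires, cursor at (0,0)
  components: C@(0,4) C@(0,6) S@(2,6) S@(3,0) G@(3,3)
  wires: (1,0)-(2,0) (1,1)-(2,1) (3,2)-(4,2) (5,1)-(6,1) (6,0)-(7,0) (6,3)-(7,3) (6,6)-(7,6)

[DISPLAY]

                                              
                                              
                                              
                                              
                                              
    ┏━━━━━━━━━━━━━━━━━━━━━━━━━━━━━━━┓         
━━━━━━━━━━━━━━━━━━━━━━━━━━━━━━━━━━━━━━┓       
 CircuitBoard                         ┃       
──────────────────────────────────────┨       
   0 1 2 3 4 5 6                      ┃       
0  [.]              C       C         ┃       
                                      ┃       
1   ·   ·                             ┃       
    │   │                             ┃       
2   ·   ·                   S         ┃       
                                      ┃       
3   S       ·   G                     ┃       
            │                         ┃       
4           ·                         ┃       
                                      ┃       
5       ·                             ┃       
━━━━━━━━━━━━━━━━━━━━━━━━━━━━━━━━━━━━━━┛       


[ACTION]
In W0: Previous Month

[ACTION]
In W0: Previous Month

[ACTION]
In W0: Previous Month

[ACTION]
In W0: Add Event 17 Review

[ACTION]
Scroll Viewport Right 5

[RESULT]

                                              
                                              
                                              
                                              
                                              
   ┏━━━━━━━━━━━━━━━━━━━━━━━━━━━━━━━┓          
━━━━━━━━━━━━━━━━━━━━━━━━━━━━━━━━━━━━━┓        
CircuitBoard                         ┃        
─────────────────────────────────────┨        
  0 1 2 3 4 5 6                      ┃        
  [.]              C       C         ┃        
                                     ┃        
   ·   ·                             ┃        
   │   │                             ┃        
   ·   ·                   S         ┃        
                                     ┃        
   S       ·   G                     ┃        
           │                         ┃        
           ·                         ┃        
                                     ┃        
       ·                             ┃        
━━━━━━━━━━━━━━━━━━━━━━━━━━━━━━━━━━━━━┛        


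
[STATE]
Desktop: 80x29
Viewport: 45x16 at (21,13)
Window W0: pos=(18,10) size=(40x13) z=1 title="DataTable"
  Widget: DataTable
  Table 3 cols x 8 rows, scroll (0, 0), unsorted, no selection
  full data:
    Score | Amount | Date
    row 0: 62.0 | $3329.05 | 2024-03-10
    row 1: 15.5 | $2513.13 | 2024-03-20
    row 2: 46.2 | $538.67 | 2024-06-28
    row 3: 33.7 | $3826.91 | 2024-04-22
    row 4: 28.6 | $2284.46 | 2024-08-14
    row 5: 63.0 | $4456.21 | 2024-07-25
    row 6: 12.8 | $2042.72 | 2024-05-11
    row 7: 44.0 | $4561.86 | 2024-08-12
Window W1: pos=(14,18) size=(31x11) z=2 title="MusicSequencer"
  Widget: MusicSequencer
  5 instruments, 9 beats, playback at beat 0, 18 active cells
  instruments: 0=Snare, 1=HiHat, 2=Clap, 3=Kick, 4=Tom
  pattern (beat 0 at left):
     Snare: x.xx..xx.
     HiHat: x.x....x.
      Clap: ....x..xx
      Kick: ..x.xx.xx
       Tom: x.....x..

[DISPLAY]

ore│Amount  │Date                   ┃        
───┼────────┼──────────             ┃        
.0 │$3329.05│2024-03-10             ┃        
.5 │$2513.13│2024-03-20             ┃        
.2 │$538.67 │2024-06-28             ┃        
━━━━━━━━━━━━━━━━━━━━━━━┓            ┃        
Sequencer              ┃            ┃        
───────────────────────┨            ┃        
▼12345678              ┃            ┃        
█·██··██·              ┃━━━━━━━━━━━━┛        
█·█····█·              ┃                     
····█··██              ┃                     
··█·██·██              ┃                     
█·····█··              ┃                     
                       ┃                     
━━━━━━━━━━━━━━━━━━━━━━━┛                     


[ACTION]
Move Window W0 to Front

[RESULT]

ore│Amount  │Date                   ┃        
───┼────────┼──────────             ┃        
.0 │$3329.05│2024-03-10             ┃        
.5 │$2513.13│2024-03-20             ┃        
.2 │$538.67 │2024-06-28             ┃        
.7 │$3826.91│2024-04-22             ┃        
.6 │$2284.46│2024-08-14             ┃        
.0 │$4456.21│2024-07-25             ┃        
.8 │$2042.72│2024-05-11             ┃        
━━━━━━━━━━━━━━━━━━━━━━━━━━━━━━━━━━━━┛        
█·█····█·              ┃                     
····█··██              ┃                     
··█·██·██              ┃                     
█·····█··              ┃                     
                       ┃                     
━━━━━━━━━━━━━━━━━━━━━━━┛                     


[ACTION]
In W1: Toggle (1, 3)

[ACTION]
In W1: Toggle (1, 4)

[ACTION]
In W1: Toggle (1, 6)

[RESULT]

ore│Amount  │Date                   ┃        
───┼────────┼──────────             ┃        
.0 │$3329.05│2024-03-10             ┃        
.5 │$2513.13│2024-03-20             ┃        
.2 │$538.67 │2024-06-28             ┃        
.7 │$3826.91│2024-04-22             ┃        
.6 │$2284.46│2024-08-14             ┃        
.0 │$4456.21│2024-07-25             ┃        
.8 │$2042.72│2024-05-11             ┃        
━━━━━━━━━━━━━━━━━━━━━━━━━━━━━━━━━━━━┛        
█·███·██·              ┃                     
····█··██              ┃                     
··█·██·██              ┃                     
█·····█··              ┃                     
                       ┃                     
━━━━━━━━━━━━━━━━━━━━━━━┛                     
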